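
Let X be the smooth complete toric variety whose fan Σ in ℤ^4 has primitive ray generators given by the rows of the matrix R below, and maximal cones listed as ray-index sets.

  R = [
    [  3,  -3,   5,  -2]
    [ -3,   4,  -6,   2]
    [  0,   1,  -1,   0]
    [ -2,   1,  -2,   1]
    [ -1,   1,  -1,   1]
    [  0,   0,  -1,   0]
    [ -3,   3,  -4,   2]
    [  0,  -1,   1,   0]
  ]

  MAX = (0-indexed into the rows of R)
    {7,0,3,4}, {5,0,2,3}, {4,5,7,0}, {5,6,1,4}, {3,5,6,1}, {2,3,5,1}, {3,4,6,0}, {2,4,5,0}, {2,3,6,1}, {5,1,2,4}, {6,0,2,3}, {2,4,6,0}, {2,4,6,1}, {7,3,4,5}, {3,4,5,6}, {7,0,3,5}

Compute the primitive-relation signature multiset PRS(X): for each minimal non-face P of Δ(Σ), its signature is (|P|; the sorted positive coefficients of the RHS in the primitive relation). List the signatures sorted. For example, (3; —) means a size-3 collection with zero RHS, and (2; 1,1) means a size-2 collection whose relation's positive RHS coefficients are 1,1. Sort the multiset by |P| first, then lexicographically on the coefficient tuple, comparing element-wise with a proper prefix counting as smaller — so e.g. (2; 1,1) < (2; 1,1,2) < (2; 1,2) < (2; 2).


Δ(Σ) — 8 vertices, 9 min non-faces:

  P={2,7}:  v_{2} + v_{7} = 0  so sig = (2; —)
  P={0,1}:  v_{0} + v_{1} = v_{2}  so sig = (2; 1)
  P={1,7}:  v_{1} + v_{7} = v_{5} + v_{6}  so sig = (2; 1,1)
  P={6,7}:  v_{6} + v_{7} = v_{3} + v_{4}  so sig = (2; 1,1)
  P={0,5,6}:  v_{0} + v_{5} + v_{6} = 0  so sig = (3; —)
  P={2,3,4}:  v_{2} + v_{3} + v_{4} = v_{6}  so sig = (3; 1)
  P={2,5,6}:  v_{2} + v_{5} + v_{6} = v_{1}  so sig = (3; 1)
  P={1,3,4}:  v_{1} + v_{3} + v_{4} = v_{5} + 2·v_{6}  so sig = (3; 1,2)
  P={0,3,4,5}:  v_{0} + v_{3} + v_{4} + v_{5} = v_{7}  so sig = (4; 1)

Sorted signature multiset PRS(X):
    |P|=2: 4 collections, coeffs (), (1), (1,1), (1,1)
    |P|=3: 4 collections, coeffs (), (1), (1), (1,2)
    |P|=4: 1 collection, coeffs (1)


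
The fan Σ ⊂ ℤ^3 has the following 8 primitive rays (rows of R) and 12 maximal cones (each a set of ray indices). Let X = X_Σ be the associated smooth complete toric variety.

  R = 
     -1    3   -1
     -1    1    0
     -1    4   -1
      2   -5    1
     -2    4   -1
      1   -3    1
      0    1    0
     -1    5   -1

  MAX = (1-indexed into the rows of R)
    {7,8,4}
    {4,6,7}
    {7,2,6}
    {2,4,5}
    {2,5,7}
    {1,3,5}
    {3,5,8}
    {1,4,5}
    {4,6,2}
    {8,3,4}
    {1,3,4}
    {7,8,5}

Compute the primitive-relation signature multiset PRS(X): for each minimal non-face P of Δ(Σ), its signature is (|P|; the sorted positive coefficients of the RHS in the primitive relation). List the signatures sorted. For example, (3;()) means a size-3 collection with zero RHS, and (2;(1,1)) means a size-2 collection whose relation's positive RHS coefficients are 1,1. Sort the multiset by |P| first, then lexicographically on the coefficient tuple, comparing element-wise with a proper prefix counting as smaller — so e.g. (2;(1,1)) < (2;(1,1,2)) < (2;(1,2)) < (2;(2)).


Σ has 14 primitive collections:

  • {1,6}:  v_{1} + v_{6} = 0  so sig = (2;())
  • {1,2}:  v_{1} + v_{2} = v_{5}  so sig = (2;(1))
  • {1,7}:  v_{1} + v_{7} = v_{3}  so sig = (2;(1))
  • {3,6}:  v_{3} + v_{6} = v_{7}  so sig = (2;(1))
  • {3,7}:  v_{3} + v_{7} = v_{8}  so sig = (2;(1))
  • {5,6}:  v_{5} + v_{6} = v_{2}  so sig = (2;(1))
  • {2,3}:  v_{2} + v_{3} = v_{5} + v_{7}  so sig = (2;(1,1))
  • {2,8}:  v_{2} + v_{8} = v_{5} + 2·v_{7}  so sig = (2;(1,2))
  • {1,8}:  v_{1} + v_{8} = 2·v_{3}  so sig = (2;(2))
  • {6,8}:  v_{6} + v_{8} = 2·v_{7}  so sig = (2;(2))
  • {4,5,7}:  v_{4} + v_{5} + v_{7} = 0  so sig = (3;())
  • {2,4,7}:  v_{2} + v_{4} + v_{7} = v_{6}  so sig = (3;(1))
  • {3,4,5}:  v_{3} + v_{4} + v_{5} = v_{1}  so sig = (3;(1))
  • {4,5,8}:  v_{4} + v_{5} + v_{8} = v_{3}  so sig = (3;(1))

Signatures (|P|; sorted positive RHS coefficients), sorted:
[(2;()), (2;(1)), (2;(1)), (2;(1)), (2;(1)), (2;(1)), (2;(1,1)), (2;(1,2)), (2;(2)), (2;(2)), (3;()), (3;(1)), (3;(1)), (3;(1))]


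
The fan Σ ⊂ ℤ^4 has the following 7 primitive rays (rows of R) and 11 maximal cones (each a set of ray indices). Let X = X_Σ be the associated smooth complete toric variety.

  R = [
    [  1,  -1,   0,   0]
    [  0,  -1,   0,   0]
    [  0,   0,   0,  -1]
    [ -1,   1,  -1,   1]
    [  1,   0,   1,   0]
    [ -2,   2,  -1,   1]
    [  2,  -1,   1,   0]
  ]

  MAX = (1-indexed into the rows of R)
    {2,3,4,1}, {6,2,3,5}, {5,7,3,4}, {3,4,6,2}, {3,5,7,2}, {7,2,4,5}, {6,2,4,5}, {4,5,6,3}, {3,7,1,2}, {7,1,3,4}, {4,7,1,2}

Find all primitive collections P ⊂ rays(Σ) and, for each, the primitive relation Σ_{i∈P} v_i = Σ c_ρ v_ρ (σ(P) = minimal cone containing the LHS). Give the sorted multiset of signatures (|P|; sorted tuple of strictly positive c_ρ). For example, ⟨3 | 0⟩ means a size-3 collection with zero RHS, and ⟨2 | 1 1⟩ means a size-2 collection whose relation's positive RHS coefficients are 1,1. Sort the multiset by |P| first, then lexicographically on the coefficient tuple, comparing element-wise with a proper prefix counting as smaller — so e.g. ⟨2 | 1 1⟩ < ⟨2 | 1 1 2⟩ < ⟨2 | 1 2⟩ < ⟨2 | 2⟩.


The 5 primitive collections of Σ (r=7, n=4):

  P={1,5}:  v_{1} + v_{5} = v_{7} ; sig = ⟨2 | 1⟩
  P={1,6}:  v_{1} + v_{6} = v_{4} ; sig = ⟨2 | 1⟩
  P={6,7}:  v_{6} + v_{7} = v_{4} + v_{5} ; sig = ⟨2 | 1 1⟩
  P={2,3,4,5}:  v_{2} + v_{3} + v_{4} + v_{5} = 0 ; sig = ⟨4 | 0⟩
  P={2,3,4,7}:  v_{2} + v_{3} + v_{4} + v_{7} = v_{1} ; sig = ⟨4 | 1⟩

Sorted signature multiset PRS(X):
    ⟨2 | 1⟩
    ⟨2 | 1⟩
    ⟨2 | 1 1⟩
    ⟨4 | 0⟩
    ⟨4 | 1⟩


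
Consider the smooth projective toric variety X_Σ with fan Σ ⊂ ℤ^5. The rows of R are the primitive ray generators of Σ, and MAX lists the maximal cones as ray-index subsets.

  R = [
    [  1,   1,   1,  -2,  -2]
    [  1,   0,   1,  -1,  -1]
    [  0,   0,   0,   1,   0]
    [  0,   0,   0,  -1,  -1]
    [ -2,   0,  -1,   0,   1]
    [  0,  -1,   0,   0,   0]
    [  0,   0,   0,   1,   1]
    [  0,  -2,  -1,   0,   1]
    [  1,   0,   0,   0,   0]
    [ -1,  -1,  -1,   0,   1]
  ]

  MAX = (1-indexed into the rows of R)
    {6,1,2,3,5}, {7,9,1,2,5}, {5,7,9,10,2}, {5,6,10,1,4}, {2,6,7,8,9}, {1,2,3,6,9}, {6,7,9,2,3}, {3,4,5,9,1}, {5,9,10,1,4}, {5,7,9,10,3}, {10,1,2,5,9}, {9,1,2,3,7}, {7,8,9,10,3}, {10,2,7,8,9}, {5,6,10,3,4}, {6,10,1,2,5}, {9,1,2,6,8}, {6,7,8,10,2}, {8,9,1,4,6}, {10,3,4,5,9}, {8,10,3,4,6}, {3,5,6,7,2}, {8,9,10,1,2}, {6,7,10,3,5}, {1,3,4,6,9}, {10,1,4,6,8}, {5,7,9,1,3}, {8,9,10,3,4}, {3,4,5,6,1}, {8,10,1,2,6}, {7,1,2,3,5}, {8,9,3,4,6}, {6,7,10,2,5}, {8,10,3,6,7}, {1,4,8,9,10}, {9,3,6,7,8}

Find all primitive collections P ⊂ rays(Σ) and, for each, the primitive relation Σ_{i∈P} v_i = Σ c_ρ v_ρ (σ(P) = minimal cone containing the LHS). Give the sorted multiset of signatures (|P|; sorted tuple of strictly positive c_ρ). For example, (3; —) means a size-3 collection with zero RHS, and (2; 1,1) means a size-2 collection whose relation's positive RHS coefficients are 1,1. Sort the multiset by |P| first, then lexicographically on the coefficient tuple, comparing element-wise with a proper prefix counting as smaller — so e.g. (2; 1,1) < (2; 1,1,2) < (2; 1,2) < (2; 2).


Minimal non-faces — 13 found among 10 rays, 36 max cones:

  P={4,7}:  v_{4} + v_{7} = 0  ⇒ sig = (2; —)
  P={2,4}:  v_{2} + v_{4} = v_{1} + v_{6}  ⇒ sig = (2; 1,1)
  P={5,8}:  v_{5} + v_{8} = 2·v_{10}  ⇒ sig = (2; 2)
  P={1,3,10}:  v_{1} + v_{3} + v_{10} = v_{4}  ⇒ sig = (3; 1)
  P={1,6,7}:  v_{1} + v_{6} + v_{7} = v_{2}  ⇒ sig = (3; 1)
  P={2,3,10}:  v_{2} + v_{3} + v_{10} = v_{6}  ⇒ sig = (3; 1)
  P={5,6,9}:  v_{5} + v_{6} + v_{9} = v_{10}  ⇒ sig = (3; 1)
  P={6,9,10}:  v_{6} + v_{9} + v_{10} = v_{8}  ⇒ sig = (3; 1)
  P={1,3,8}:  v_{1} + v_{3} + v_{8} = v_{4} + v_{6} + v_{9}  ⇒ sig = (3; 1,1,1)
  P={1,7,8}:  v_{1} + v_{7} + v_{8} = v_{2} + v_{9} + v_{10}  ⇒ sig = (3; 1,1,1)
  P={1,7,10}:  v_{1} + v_{7} + v_{10} = v_{2} + v_{5} + v_{9}  ⇒ sig = (3; 1,1,1)
  P={2,3,8}:  v_{2} + v_{3} + v_{8} = 2·v_{6} + v_{9}  ⇒ sig = (3; 1,2)
  P={2,3,5,9}:  v_{2} + v_{3} + v_{5} + v_{9} = 0  ⇒ sig = (4; —)

Sorted signature multiset PRS(X):
    |P|=2: 3 collections, coeffs (), (1,1), (2)
    |P|=3: 9 collections, coeffs (1), (1), (1), (1), (1), (1,1,1), (1,1,1), (1,1,1), (1,2)
    |P|=4: 1 collection, coeffs ()


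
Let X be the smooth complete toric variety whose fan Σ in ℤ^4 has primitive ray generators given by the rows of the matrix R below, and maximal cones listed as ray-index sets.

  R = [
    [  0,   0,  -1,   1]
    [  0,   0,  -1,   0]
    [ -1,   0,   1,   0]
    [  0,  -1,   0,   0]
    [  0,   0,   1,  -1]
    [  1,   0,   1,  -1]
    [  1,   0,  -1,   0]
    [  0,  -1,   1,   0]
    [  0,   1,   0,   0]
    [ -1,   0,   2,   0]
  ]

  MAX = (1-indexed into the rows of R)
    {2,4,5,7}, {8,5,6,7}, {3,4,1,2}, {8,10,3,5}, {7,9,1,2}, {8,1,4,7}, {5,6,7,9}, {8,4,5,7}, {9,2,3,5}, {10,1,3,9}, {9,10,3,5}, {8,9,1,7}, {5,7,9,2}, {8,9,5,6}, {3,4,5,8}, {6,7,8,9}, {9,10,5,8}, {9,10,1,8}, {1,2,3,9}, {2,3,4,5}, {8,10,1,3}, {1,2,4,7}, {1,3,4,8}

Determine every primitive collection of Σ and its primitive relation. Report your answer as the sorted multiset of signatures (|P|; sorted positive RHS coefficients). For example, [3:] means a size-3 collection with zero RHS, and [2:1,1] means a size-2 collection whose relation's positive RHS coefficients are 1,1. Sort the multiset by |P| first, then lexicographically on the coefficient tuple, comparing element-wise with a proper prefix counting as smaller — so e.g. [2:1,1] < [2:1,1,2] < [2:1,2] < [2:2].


Minimal non-faces — 14 found among 10 rays, 23 max cones:

  P = {1,5}:  v_{1} + v_{5} = 0  →  sig = [2:]
  P = {3,7}:  v_{3} + v_{7} = 0  →  sig = [2:]
  P = {4,9}:  v_{4} + v_{9} = 0  →  sig = [2:]
  P = {2,8}:  v_{2} + v_{8} = v_{4}  →  sig = [2:1]
  P = {2,10}:  v_{2} + v_{10} = v_{3}  →  sig = [2:1]
  P = {2,6}:  v_{2} + v_{6} = v_{5} + v_{7}  →  sig = [2:1,1]
  P = {4,10}:  v_{4} + v_{10} = v_{3} + v_{8}  →  sig = [2:1,1]
  P = {7,10}:  v_{7} + v_{10} = v_{8} + v_{9}  →  sig = [2:1,1]
  P = {1,6}:  v_{1} + v_{6} = v_{7} + v_{8} + v_{9}  →  sig = [2:1,1,1]
  P = {3,6}:  v_{3} + v_{6} = v_{5} + v_{8} + v_{9}  →  sig = [2:1,1,1]
  P = {4,6}:  v_{4} + v_{6} = v_{5} + v_{7} + v_{8}  →  sig = [2:1,1,1]
  P = {6,10}:  v_{6} + v_{10} = v_{5} + 2·v_{8} + 2·v_{9}  →  sig = [2:1,2,2]
  P = {3,8,9}:  v_{3} + v_{8} + v_{9} = v_{10}  →  sig = [3:1]
  P = {5,7,8,9}:  v_{5} + v_{7} + v_{8} + v_{9} = v_{6}  →  sig = [4:1]

Hence PRS(X_Σ) =
{ [2:] ×3,  [2:1] ×2,  [2:1,1] ×3,  [2:1,1,1] ×3,  [2:1,2,2],  [3:1],  [4:1] }


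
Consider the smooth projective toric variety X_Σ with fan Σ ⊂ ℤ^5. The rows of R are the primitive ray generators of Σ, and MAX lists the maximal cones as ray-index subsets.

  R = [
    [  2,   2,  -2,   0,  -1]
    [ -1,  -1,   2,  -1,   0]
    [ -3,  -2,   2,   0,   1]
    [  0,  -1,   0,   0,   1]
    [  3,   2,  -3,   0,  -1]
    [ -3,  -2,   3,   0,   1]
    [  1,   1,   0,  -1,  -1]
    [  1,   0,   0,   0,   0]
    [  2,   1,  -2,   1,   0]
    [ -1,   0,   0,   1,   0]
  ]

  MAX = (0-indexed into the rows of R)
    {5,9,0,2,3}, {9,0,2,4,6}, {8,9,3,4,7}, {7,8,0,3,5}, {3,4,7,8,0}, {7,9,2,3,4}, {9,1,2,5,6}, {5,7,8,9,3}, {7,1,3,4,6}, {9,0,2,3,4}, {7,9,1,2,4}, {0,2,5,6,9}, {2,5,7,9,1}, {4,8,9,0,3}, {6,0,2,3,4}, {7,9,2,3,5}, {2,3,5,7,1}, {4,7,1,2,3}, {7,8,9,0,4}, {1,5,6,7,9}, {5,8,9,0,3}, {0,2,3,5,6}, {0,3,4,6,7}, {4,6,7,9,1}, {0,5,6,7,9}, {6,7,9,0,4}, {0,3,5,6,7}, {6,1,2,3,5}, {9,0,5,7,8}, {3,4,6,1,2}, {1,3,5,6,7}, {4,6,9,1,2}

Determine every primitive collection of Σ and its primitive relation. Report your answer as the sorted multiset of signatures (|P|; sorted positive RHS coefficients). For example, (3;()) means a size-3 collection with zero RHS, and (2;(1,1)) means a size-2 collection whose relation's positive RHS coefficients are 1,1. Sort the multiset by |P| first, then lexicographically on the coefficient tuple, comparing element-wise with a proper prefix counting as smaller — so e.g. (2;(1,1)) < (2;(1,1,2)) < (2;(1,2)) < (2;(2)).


Primitive collections (10):

  P = {4,5}:  v_{4} + v_{5} = 0  ⟹  sig = (2;())
  P = {0,1}:  v_{0} + v_{1} = v_{6}  ⟹  sig = (2;(1))
  P = {1,8}:  v_{1} + v_{8} = v_{7}  ⟹  sig = (2;(1))
  P = {2,8}:  v_{2} + v_{8} = v_{3} + v_{9}  ⟹  sig = (2;(1,1))
  P = {6,8}:  v_{6} + v_{8} = v_{0} + v_{7}  ⟹  sig = (2;(1,1))
  P = {0,2,7}:  v_{0} + v_{2} + v_{7} = 0  ⟹  sig = (3;())
  P = {3,6,9}:  v_{3} + v_{6} + v_{9} = 0  ⟹  sig = (3;())
  P = {2,6,7}:  v_{2} + v_{6} + v_{7} = v_{1}  ⟹  sig = (3;(1))
  P = {1,3,9}:  v_{1} + v_{3} + v_{9} = v_{2} + v_{7}  ⟹  sig = (3;(1,1))
  P = {0,3,7,9}:  v_{0} + v_{3} + v_{7} + v_{9} = v_{8}  ⟹  sig = (4;(1))

so the primitive-relation signature multiset is
    |P|=2: 5 collections, coeffs (), (1), (1), (1,1), (1,1)
    |P|=3: 4 collections, coeffs (), (), (1), (1,1)
    |P|=4: 1 collection, coeffs (1)


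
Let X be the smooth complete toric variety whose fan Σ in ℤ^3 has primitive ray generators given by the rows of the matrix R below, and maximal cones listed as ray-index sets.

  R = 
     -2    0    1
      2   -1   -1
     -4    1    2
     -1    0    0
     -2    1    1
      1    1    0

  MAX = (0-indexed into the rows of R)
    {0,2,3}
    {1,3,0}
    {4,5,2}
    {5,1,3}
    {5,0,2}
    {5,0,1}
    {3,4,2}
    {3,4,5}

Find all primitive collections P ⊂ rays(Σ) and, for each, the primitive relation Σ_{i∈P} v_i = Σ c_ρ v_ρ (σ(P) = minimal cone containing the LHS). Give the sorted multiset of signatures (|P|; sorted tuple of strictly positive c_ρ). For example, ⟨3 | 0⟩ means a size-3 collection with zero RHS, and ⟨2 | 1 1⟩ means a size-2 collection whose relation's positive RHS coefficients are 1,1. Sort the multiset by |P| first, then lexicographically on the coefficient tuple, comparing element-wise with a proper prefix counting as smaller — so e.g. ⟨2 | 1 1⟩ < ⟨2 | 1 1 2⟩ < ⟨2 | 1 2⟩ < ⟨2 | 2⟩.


Δ(Σ) — 6 vertices, 5 min non-faces:

  • {1,4}:  v_{1} + v_{4} = 0  ⟹  sig = ⟨2 | 0⟩
  • {0,4}:  v_{0} + v_{4} = v_{2}  ⟹  sig = ⟨2 | 1⟩
  • {1,2}:  v_{1} + v_{2} = v_{0}  ⟹  sig = ⟨2 | 1⟩
  • {0,3,5}:  v_{0} + v_{3} + v_{5} = v_{4}  ⟹  sig = ⟨3 | 1⟩
  • {2,3,5}:  v_{2} + v_{3} + v_{5} = 2·v_{4}  ⟹  sig = ⟨3 | 2⟩

Signatures (|P|; sorted positive RHS coefficients), sorted:
[⟨2 | 0⟩, ⟨2 | 1⟩, ⟨2 | 1⟩, ⟨3 | 1⟩, ⟨3 | 2⟩]


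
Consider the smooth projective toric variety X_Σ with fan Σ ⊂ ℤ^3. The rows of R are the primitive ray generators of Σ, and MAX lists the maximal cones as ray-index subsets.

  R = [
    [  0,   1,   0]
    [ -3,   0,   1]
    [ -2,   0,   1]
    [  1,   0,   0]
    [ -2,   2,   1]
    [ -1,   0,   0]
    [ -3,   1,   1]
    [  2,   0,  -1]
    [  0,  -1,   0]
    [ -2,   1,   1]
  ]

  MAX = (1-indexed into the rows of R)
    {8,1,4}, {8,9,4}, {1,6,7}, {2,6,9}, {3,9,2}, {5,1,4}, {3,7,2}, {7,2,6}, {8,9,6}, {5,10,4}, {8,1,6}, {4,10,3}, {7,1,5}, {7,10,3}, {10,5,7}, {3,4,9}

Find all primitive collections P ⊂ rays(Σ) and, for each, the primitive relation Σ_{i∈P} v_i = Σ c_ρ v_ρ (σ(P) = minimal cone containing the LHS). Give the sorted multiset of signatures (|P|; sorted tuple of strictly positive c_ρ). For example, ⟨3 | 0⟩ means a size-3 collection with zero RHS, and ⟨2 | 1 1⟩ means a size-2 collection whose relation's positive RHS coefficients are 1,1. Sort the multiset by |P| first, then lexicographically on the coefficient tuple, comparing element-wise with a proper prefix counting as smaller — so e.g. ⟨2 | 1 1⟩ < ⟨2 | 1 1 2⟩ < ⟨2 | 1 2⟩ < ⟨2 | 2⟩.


Primitive collections (21):

  P = {1,9}:  v_{1} + v_{9} = 0  so sig = ⟨2 | 0⟩
  P = {3,8}:  v_{3} + v_{8} = 0  so sig = ⟨2 | 0⟩
  P = {4,6}:  v_{4} + v_{6} = 0  so sig = ⟨2 | 0⟩
  P = {1,2}:  v_{1} + v_{2} = v_{7}  so sig = ⟨2 | 1⟩
  P = {1,3}:  v_{1} + v_{3} = v_{10}  so sig = ⟨2 | 1⟩
  P = {1,10}:  v_{1} + v_{10} = v_{5}  so sig = ⟨2 | 1⟩
  P = {2,4}:  v_{2} + v_{4} = v_{3}  so sig = ⟨2 | 1⟩
  P = {2,8}:  v_{2} + v_{8} = v_{6}  so sig = ⟨2 | 1⟩
  P = {3,6}:  v_{3} + v_{6} = v_{2}  so sig = ⟨2 | 1⟩
  P = {4,7}:  v_{4} + v_{7} = v_{10}  so sig = ⟨2 | 1⟩
  P = {5,9}:  v_{5} + v_{9} = v_{10}  so sig = ⟨2 | 1⟩
  P = {6,10}:  v_{6} + v_{10} = v_{7}  so sig = ⟨2 | 1⟩
  P = {7,9}:  v_{7} + v_{9} = v_{2}  so sig = ⟨2 | 1⟩
  P = {8,10}:  v_{8} + v_{10} = v_{1}  so sig = ⟨2 | 1⟩
  P = {9,10}:  v_{9} + v_{10} = v_{3}  so sig = ⟨2 | 1⟩
  P = {2,5}:  v_{2} + v_{5} = v_{7} + v_{10}  so sig = ⟨2 | 1 1⟩
  P = {2,10}:  v_{2} + v_{10} = v_{3} + v_{7}  so sig = ⟨2 | 1 1⟩
  P = {5,6}:  v_{5} + v_{6} = v_{1} + v_{7}  so sig = ⟨2 | 1 1⟩
  P = {7,8}:  v_{7} + v_{8} = v_{1} + v_{6}  so sig = ⟨2 | 1 1⟩
  P = {3,5}:  v_{3} + v_{5} = 2·v_{10}  so sig = ⟨2 | 2⟩
  P = {5,8}:  v_{5} + v_{8} = 2·v_{1}  so sig = ⟨2 | 2⟩

Signatures (|P|; sorted positive RHS coefficients), sorted:
{ ⟨2 | 0⟩ ×3,  ⟨2 | 1⟩ ×12,  ⟨2 | 1 1⟩ ×4,  ⟨2 | 2⟩ ×2 }


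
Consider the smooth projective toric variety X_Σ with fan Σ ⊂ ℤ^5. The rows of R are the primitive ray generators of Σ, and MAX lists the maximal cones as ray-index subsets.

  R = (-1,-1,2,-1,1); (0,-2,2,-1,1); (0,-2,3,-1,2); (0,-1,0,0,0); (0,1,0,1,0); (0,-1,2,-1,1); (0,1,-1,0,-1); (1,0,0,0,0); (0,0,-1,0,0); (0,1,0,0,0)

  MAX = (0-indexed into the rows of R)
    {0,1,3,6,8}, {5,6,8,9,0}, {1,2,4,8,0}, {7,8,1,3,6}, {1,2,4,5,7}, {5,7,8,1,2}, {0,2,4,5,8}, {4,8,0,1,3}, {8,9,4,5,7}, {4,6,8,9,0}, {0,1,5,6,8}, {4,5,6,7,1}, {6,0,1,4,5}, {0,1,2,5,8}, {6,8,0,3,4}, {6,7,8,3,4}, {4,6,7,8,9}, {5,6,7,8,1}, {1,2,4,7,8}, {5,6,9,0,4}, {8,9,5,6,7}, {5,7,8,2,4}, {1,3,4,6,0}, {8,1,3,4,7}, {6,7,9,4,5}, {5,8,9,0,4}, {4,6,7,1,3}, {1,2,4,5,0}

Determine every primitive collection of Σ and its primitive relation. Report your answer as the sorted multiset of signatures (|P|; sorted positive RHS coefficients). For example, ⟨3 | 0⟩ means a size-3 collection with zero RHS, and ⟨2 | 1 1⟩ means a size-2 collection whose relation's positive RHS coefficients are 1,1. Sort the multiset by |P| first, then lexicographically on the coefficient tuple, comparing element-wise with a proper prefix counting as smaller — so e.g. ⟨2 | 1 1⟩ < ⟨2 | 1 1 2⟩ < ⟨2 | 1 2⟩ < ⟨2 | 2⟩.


10 collections generate NE(X_Σ); each relation:

  {3,9}:  v_{3} + v_{9} = 0  →  sig = ⟨2 | 0⟩
  {0,7}:  v_{0} + v_{7} = v_{5}  →  sig = ⟨2 | 1⟩
  {1,9}:  v_{1} + v_{9} = v_{5}  →  sig = ⟨2 | 1⟩
  {2,6}:  v_{2} + v_{6} = v_{5}  →  sig = ⟨2 | 1⟩
  {3,5}:  v_{3} + v_{5} = v_{1}  →  sig = ⟨2 | 1⟩
  {2,3}:  v_{2} + v_{3} = 2·v_{1} + v_{4} + v_{8}  →  sig = ⟨2 | 1 1 2⟩
  {2,9}:  v_{2} + v_{9} = v_{4} + 2·v_{5} + v_{8}  →  sig = ⟨2 | 1 1 2⟩
  {1,4,6,8}:  v_{1} + v_{4} + v_{6} + v_{8} = 0  →  sig = ⟨4 | 0⟩
  {1,4,5,8}:  v_{1} + v_{4} + v_{5} + v_{8} = v_{2}  →  sig = ⟨4 | 1⟩
  {4,5,6,8}:  v_{4} + v_{5} + v_{6} + v_{8} = v_{9}  →  sig = ⟨4 | 1⟩

Sorted signature multiset PRS(X):
    |P|=2: 7 collections, coeffs (), (1), (1), (1), (1), (1,1,2), (1,1,2)
    |P|=4: 3 collections, coeffs (), (1), (1)


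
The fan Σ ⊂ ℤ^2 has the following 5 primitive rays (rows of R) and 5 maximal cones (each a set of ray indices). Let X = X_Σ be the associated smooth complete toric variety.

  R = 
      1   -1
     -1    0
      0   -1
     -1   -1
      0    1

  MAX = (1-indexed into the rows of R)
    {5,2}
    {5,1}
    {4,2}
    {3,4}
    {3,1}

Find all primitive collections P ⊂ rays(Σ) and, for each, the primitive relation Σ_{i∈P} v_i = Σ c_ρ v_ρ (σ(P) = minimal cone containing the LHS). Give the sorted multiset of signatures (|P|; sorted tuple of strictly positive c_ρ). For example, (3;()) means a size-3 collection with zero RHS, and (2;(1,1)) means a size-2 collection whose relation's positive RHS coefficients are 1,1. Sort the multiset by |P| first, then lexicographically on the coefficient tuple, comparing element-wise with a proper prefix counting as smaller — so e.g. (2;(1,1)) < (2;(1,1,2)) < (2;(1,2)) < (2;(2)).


Δ(Σ) — 5 vertices, 5 min non-faces:

  • {3,5}:  v_{3} + v_{5} = 0 ; sig = (2;())
  • {1,2}:  v_{1} + v_{2} = v_{3} ; sig = (2;(1))
  • {2,3}:  v_{2} + v_{3} = v_{4} ; sig = (2;(1))
  • {4,5}:  v_{4} + v_{5} = v_{2} ; sig = (2;(1))
  • {1,4}:  v_{1} + v_{4} = 2·v_{3} ; sig = (2;(2))

Sorted signature multiset PRS(X):
{ (2;()),  (2;(1)) ×3,  (2;(2)) }


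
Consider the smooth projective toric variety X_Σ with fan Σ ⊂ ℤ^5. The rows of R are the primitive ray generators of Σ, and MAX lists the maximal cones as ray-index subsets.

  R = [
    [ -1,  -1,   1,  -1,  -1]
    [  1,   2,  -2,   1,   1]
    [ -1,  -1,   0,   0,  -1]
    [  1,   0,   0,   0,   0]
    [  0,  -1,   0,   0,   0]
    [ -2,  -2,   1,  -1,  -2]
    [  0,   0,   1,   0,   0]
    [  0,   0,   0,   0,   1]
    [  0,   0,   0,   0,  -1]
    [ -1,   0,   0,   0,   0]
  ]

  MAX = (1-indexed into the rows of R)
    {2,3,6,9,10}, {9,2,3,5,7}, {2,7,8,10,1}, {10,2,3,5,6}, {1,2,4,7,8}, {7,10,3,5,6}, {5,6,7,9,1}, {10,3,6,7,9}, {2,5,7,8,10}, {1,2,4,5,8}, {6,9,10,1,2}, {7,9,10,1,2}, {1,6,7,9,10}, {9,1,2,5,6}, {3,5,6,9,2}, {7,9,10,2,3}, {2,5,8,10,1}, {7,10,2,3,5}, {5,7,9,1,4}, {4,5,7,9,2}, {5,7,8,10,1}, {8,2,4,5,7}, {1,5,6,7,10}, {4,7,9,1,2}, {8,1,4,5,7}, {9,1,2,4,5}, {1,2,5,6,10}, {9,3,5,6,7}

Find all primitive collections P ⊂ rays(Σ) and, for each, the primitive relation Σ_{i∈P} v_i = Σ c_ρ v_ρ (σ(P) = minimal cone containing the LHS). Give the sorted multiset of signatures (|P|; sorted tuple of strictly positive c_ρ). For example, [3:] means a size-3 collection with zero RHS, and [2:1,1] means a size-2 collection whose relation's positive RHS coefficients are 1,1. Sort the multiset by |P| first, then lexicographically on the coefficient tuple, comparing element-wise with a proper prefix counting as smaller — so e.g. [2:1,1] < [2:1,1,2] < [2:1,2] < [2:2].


Σ has 10 primitive collections:

  • {4,10}:  v_{4} + v_{10} = 0 — sig = [2:]
  • {8,9}:  v_{8} + v_{9} = 0 — sig = [2:]
  • {1,3}:  v_{1} + v_{3} = v_{6} — sig = [2:1]
  • {3,4}:  v_{3} + v_{4} = v_{5} + v_{9} — sig = [2:1,1]
  • {3,8}:  v_{3} + v_{8} = v_{5} + v_{10} — sig = [2:1,1]
  • {4,6}:  v_{4} + v_{6} = v_{1} + v_{5} + v_{9} — sig = [2:1,1,1]
  • {6,8}:  v_{6} + v_{8} = v_{1} + v_{5} + v_{10} — sig = [2:1,1,1]
  • {5,9,10}:  v_{5} + v_{9} + v_{10} = v_{3} — sig = [3:1]
  • {2,6,7}:  v_{2} + v_{6} + v_{7} = v_{9} + v_{10} — sig = [3:1,1]
  • {1,2,5,7}:  v_{1} + v_{2} + v_{5} + v_{7} = 0 — sig = [4:]

Signatures (|P|; sorted positive RHS coefficients), sorted:
    [2:]
    [2:]
    [2:1]
    [2:1,1]
    [2:1,1]
    [2:1,1,1]
    [2:1,1,1]
    [3:1]
    [3:1,1]
    [4:]


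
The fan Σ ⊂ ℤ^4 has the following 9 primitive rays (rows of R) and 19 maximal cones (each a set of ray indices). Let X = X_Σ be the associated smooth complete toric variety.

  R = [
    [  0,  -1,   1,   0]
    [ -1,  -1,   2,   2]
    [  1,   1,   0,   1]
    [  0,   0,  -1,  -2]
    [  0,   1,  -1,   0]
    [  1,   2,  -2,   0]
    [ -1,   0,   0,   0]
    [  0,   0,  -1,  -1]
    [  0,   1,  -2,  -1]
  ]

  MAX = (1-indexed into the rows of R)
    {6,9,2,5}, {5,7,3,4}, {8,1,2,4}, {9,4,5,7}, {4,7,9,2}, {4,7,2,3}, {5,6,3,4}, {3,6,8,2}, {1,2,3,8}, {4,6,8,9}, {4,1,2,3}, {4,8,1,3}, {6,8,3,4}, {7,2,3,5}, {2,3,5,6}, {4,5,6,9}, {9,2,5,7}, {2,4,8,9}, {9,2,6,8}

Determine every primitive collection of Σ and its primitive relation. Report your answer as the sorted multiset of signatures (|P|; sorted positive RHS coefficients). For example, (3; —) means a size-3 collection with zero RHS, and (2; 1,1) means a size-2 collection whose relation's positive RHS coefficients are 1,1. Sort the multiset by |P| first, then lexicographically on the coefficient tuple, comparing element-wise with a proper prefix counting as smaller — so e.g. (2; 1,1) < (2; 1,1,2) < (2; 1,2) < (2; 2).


The 11 primitive collections of Σ (r=9, n=4):

  • {1,5}:  v_{1} + v_{5} = 0  so sig = (2; —)
  • {1,9}:  v_{1} + v_{9} = v_{8}  so sig = (2; 1)
  • {3,9}:  v_{3} + v_{9} = v_{6}  so sig = (2; 1)
  • {5,8}:  v_{5} + v_{8} = v_{9}  so sig = (2; 1)
  • {1,6}:  v_{1} + v_{6} = v_{3} + v_{8}  so sig = (2; 1,1)
  • {1,7}:  v_{1} + v_{7} = v_{2} + v_{4}  so sig = (2; 1,1)
  • {7,8}:  v_{7} + v_{8} = v_{2} + v_{4} + v_{9}  so sig = (2; 1,1,1)
  • {6,7}:  v_{6} + v_{7} = 2·v_{5}  so sig = (2; 2)
  • {2,4,5}:  v_{2} + v_{4} + v_{5} = v_{7}  so sig = (3; 1)
  • {2,4,6}:  v_{2} + v_{4} + v_{6} = v_{5}  so sig = (3; 1)
  • {2,3,4,8}:  v_{2} + v_{3} + v_{4} + v_{8} = 0  so sig = (4; —)

so the primitive-relation signature multiset is
{ (2; —),  (2; 1) ×3,  (2; 1,1) ×2,  (2; 1,1,1),  (2; 2),  (3; 1) ×2,  (4; —) }


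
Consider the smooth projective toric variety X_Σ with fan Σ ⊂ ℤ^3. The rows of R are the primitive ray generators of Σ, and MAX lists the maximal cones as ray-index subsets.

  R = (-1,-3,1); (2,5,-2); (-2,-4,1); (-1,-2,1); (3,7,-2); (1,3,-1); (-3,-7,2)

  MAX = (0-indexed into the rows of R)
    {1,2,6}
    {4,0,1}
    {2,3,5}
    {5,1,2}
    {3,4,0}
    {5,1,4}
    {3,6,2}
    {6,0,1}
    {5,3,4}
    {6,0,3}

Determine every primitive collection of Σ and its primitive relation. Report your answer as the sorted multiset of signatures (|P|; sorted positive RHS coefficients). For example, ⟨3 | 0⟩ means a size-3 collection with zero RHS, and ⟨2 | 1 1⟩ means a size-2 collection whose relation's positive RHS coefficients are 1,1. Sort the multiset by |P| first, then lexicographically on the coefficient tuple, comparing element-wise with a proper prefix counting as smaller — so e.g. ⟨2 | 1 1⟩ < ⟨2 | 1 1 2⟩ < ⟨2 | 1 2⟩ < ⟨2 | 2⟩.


Minimal non-faces — 6 found among 7 rays, 10 max cones:

  P = {0,5}:  v_{0} + v_{5} = 0 ; sig = ⟨2 | 0⟩
  P = {4,6}:  v_{4} + v_{6} = 0 ; sig = ⟨2 | 0⟩
  P = {0,2}:  v_{0} + v_{2} = v_{6} ; sig = ⟨2 | 1⟩
  P = {1,3}:  v_{1} + v_{3} = v_{5} ; sig = ⟨2 | 1⟩
  P = {2,4}:  v_{2} + v_{4} = v_{5} ; sig = ⟨2 | 1⟩
  P = {5,6}:  v_{5} + v_{6} = v_{2} ; sig = ⟨2 | 1⟩

Signatures (|P|; sorted positive RHS coefficients), sorted:
    |P|=2: 6 collections, coeffs (), (), (1), (1), (1), (1)


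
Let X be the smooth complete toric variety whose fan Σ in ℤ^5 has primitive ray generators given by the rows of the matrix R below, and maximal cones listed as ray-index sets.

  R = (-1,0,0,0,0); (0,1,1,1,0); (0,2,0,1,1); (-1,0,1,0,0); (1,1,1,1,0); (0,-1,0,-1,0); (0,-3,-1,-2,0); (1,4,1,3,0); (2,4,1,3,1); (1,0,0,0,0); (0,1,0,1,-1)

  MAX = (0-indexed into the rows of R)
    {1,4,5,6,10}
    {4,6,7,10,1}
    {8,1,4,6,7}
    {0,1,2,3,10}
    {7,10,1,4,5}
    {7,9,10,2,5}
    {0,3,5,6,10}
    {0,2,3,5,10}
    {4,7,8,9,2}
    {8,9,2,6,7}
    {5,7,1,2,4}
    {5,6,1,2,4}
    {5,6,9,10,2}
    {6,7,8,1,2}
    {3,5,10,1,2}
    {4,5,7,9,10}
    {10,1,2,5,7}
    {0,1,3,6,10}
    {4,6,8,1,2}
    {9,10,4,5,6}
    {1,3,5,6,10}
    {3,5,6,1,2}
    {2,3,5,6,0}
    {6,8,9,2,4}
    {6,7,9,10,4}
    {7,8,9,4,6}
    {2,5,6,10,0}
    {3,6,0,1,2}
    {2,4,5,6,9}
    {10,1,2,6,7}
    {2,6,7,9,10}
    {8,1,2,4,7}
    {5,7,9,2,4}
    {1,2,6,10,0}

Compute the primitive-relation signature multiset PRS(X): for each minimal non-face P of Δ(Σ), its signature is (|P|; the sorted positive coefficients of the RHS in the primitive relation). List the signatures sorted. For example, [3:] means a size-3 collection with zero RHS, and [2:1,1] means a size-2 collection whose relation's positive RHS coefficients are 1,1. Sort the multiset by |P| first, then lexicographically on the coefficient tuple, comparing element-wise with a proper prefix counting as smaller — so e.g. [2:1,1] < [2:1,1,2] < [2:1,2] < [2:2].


|primitive collections| = 17. Relations:

  {0,9}:  v_{0} + v_{9} = 0 — sig = [2:]
  {0,4}:  v_{0} + v_{4} = v_{1} — sig = [2:1]
  {1,9}:  v_{1} + v_{9} = v_{4} — sig = [2:1]
  {3,9}:  v_{3} + v_{9} = v_{1} + v_{5} — sig = [2:1,1]
  {0,7}:  v_{0} + v_{7} = v_{1} + v_{2} + v_{10} — sig = [2:1,1,1]
  {3,8}:  v_{3} + v_{8} = v_{1} + v_{2} + v_{4} — sig = [2:1,1,1]
  {5,8}:  v_{5} + v_{8} = v_{2} + v_{4} + v_{9} — sig = [2:1,1,1]
  {0,8}:  v_{0} + v_{8} = v_{1} + v_{2} + v_{6} + v_{7} — sig = [2:1,1,1,1]
  {3,7}:  v_{3} + v_{7} = 2·v_{1} + v_{2} + v_{5} + v_{10} — sig = [2:1,1,1,2]
  {3,4}:  v_{3} + v_{4} = 2·v_{1} + v_{5} — sig = [2:1,2]
  {8,10}:  v_{8} + v_{10} = v_{6} + 2·v_{7} — sig = [2:1,2]
  {0,1,5}:  v_{0} + v_{1} + v_{5} = v_{3} — sig = [3:1]
  {2,4,10}:  v_{2} + v_{4} + v_{10} = v_{7} — sig = [3:1]
  {5,6,7}:  v_{5} + v_{6} + v_{7} = v_{9} — sig = [3:1]
  {2,3,6,10}:  v_{2} + v_{3} + v_{6} + v_{10} = v_{0} — sig = [4:1]
  {2,4,6,7}:  v_{2} + v_{4} + v_{6} + v_{7} = v_{8} — sig = [4:1]
  {1,2,5,6,10}:  v_{1} + v_{2} + v_{5} + v_{6} + v_{10} = 0 — sig = [5:]

so the primitive-relation signature multiset is
    |P|=2: 11 collections, coeffs (), (1), (1), (1,1), (1,1,1), (1,1,1), (1,1,1), (1,1,1,1), (1,1,1,2), (1,2), (1,2)
    |P|=3: 3 collections, coeffs (1), (1), (1)
    |P|=4: 2 collections, coeffs (1), (1)
    |P|=5: 1 collection, coeffs ()


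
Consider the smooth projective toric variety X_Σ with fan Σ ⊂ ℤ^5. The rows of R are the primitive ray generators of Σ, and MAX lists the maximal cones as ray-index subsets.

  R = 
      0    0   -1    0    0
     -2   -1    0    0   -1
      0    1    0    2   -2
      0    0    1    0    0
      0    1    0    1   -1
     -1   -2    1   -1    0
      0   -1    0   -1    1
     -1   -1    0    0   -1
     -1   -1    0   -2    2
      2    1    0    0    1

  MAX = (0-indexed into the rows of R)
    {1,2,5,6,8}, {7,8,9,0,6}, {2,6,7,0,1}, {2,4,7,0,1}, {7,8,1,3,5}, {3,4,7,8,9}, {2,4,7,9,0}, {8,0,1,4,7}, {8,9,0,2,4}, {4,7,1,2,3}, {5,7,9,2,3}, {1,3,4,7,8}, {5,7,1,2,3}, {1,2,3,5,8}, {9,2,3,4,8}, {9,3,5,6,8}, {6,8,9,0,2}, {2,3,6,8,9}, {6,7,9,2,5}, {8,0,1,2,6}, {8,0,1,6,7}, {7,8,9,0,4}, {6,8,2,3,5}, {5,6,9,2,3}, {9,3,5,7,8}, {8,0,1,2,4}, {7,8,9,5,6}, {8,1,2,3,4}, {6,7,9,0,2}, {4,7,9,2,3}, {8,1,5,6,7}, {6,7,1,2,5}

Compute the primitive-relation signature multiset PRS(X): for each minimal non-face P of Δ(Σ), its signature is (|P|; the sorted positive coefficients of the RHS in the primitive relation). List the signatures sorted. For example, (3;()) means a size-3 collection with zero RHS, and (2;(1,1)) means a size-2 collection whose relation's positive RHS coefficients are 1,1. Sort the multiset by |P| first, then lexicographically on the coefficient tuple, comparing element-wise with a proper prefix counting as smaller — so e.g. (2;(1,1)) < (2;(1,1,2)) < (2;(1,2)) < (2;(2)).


The 9 primitive collections of Σ (r=10, n=5):

  • {0,3}:  v_{0} + v_{3} = 0  →  sig = (2;())
  • {1,9}:  v_{1} + v_{9} = 0  →  sig = (2;())
  • {4,6}:  v_{4} + v_{6} = 0  →  sig = (2;())
  • {0,5}:  v_{0} + v_{5} = v_{6} + v_{7}  →  sig = (2;(1,1))
  • {4,5}:  v_{4} + v_{5} = v_{3} + v_{7}  →  sig = (2;(1,1))
  • {2,7,8}:  v_{2} + v_{7} + v_{8} = v_{1}  →  sig = (3;(1))
  • {3,6,7}:  v_{3} + v_{6} + v_{7} = v_{5}  →  sig = (3;(1))
  • {1,3,6}:  v_{1} + v_{3} + v_{6} = v_{2} + v_{5} + v_{8}  →  sig = (3;(1,1,1))
  • {2,5,8,9}:  v_{2} + v_{5} + v_{8} + v_{9} = v_{3} + v_{6}  →  sig = (4;(1,1))

Hence PRS(X_Σ) =
{ (2;()) ×3,  (2;(1,1)) ×2,  (3;(1)) ×2,  (3;(1,1,1)),  (4;(1,1)) }


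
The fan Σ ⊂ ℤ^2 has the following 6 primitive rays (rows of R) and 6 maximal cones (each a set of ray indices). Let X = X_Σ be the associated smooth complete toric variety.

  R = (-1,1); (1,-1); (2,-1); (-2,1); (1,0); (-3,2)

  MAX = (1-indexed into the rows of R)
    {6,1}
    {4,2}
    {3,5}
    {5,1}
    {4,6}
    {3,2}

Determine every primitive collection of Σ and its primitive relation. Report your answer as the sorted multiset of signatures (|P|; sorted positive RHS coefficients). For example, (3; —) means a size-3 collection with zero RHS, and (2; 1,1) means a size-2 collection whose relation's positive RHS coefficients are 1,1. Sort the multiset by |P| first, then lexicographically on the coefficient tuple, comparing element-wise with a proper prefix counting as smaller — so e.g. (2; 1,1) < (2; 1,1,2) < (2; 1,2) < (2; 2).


Primitive collections (9):

  P = {1,2}:  v_{1} + v_{2} = 0  ⟹  sig = (2; —)
  P = {3,4}:  v_{3} + v_{4} = 0  ⟹  sig = (2; —)
  P = {1,3}:  v_{1} + v_{3} = v_{5}  ⟹  sig = (2; 1)
  P = {1,4}:  v_{1} + v_{4} = v_{6}  ⟹  sig = (2; 1)
  P = {2,5}:  v_{2} + v_{5} = v_{3}  ⟹  sig = (2; 1)
  P = {2,6}:  v_{2} + v_{6} = v_{4}  ⟹  sig = (2; 1)
  P = {3,6}:  v_{3} + v_{6} = v_{1}  ⟹  sig = (2; 1)
  P = {4,5}:  v_{4} + v_{5} = v_{1}  ⟹  sig = (2; 1)
  P = {5,6}:  v_{5} + v_{6} = 2·v_{1}  ⟹  sig = (2; 2)

Hence PRS(X_Σ) =
    |P|=2: 9 collections, coeffs (), (), (1), (1), (1), (1), (1), (1), (2)


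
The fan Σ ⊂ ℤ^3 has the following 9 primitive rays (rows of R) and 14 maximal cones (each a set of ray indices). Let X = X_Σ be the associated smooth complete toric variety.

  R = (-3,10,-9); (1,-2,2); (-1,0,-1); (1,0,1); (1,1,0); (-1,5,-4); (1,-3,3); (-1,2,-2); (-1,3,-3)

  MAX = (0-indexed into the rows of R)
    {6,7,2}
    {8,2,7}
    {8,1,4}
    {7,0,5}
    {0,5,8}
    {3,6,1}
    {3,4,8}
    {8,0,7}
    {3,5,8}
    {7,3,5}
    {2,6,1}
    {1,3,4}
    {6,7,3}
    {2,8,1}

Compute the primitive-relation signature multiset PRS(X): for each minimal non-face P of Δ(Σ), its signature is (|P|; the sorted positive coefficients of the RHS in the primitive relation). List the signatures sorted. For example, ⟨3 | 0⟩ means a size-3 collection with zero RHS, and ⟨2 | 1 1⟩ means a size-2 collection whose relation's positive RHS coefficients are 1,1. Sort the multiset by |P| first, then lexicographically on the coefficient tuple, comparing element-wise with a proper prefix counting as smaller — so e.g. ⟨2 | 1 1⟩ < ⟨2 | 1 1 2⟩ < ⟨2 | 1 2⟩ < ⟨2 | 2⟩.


Primitive collections (18):

  • {1,7}:  v_{1} + v_{7} = 0  so sig = ⟨2 | 0⟩
  • {2,3}:  v_{2} + v_{3} = 0  so sig = ⟨2 | 0⟩
  • {6,8}:  v_{6} + v_{8} = 0  so sig = ⟨2 | 0⟩
  • {0,1}:  v_{0} + v_{1} = v_{5} + v_{8}  so sig = ⟨2 | 1 1⟩
  • {0,6}:  v_{0} + v_{6} = v_{5} + v_{7}  so sig = ⟨2 | 1 1⟩
  • {1,5}:  v_{1} + v_{5} = v_{3} + v_{8}  so sig = ⟨2 | 1 1⟩
  • {2,4}:  v_{2} + v_{4} = v_{1} + v_{8}  so sig = ⟨2 | 1 1⟩
  • {2,5}:  v_{2} + v_{5} = v_{7} + v_{8}  so sig = ⟨2 | 1 1⟩
  • {4,6}:  v_{4} + v_{6} = v_{1} + v_{3}  so sig = ⟨2 | 1 1⟩
  • {4,7}:  v_{4} + v_{7} = v_{3} + v_{8}  so sig = ⟨2 | 1 1⟩
  • {5,6}:  v_{5} + v_{6} = v_{3} + v_{7}  so sig = ⟨2 | 1 1⟩
  • {0,4}:  v_{0} + v_{4} = v_{3} + v_{5} + 2·v_{8}  so sig = ⟨2 | 1 1 2⟩
  • {0,3}:  v_{0} + v_{3} = 2·v_{5}  so sig = ⟨2 | 2⟩
  • {0,2}:  v_{0} + v_{2} = 2·v_{7} + 2·v_{8}  so sig = ⟨2 | 2 2⟩
  • {4,5}:  v_{4} + v_{5} = 2·v_{3} + 2·v_{8}  so sig = ⟨2 | 2 2⟩
  • {1,3,8}:  v_{1} + v_{3} + v_{8} = v_{4}  so sig = ⟨3 | 1⟩
  • {3,7,8}:  v_{3} + v_{7} + v_{8} = v_{5}  so sig = ⟨3 | 1⟩
  • {5,7,8}:  v_{5} + v_{7} + v_{8} = v_{0}  so sig = ⟨3 | 1⟩

Sorted signature multiset PRS(X):
    ⟨2 | 0⟩
    ⟨2 | 0⟩
    ⟨2 | 0⟩
    ⟨2 | 1 1⟩
    ⟨2 | 1 1⟩
    ⟨2 | 1 1⟩
    ⟨2 | 1 1⟩
    ⟨2 | 1 1⟩
    ⟨2 | 1 1⟩
    ⟨2 | 1 1⟩
    ⟨2 | 1 1⟩
    ⟨2 | 1 1 2⟩
    ⟨2 | 2⟩
    ⟨2 | 2 2⟩
    ⟨2 | 2 2⟩
    ⟨3 | 1⟩
    ⟨3 | 1⟩
    ⟨3 | 1⟩


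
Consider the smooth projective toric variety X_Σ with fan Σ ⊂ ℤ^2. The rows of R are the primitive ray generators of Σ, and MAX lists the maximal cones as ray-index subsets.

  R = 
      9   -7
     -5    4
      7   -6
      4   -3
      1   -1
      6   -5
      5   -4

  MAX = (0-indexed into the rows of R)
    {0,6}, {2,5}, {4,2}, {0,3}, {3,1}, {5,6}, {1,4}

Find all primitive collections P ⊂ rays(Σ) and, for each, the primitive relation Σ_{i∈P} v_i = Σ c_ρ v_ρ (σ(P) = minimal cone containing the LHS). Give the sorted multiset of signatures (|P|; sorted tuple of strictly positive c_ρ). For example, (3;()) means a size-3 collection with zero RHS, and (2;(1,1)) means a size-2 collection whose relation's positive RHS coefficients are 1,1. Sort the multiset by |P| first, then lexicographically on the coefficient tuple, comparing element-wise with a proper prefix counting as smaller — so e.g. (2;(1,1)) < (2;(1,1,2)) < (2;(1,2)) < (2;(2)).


Minimal non-faces — 14 found among 7 rays, 7 max cones:

  P = {1,6}:  v_{1} + v_{6} = 0 — sig = (2;())
  P = {0,1}:  v_{0} + v_{1} = v_{3} — sig = (2;(1))
  P = {1,5}:  v_{1} + v_{5} = v_{4} — sig = (2;(1))
  P = {3,4}:  v_{3} + v_{4} = v_{6} — sig = (2;(1))
  P = {3,6}:  v_{3} + v_{6} = v_{0} — sig = (2;(1))
  P = {4,5}:  v_{4} + v_{5} = v_{2} — sig = (2;(1))
  P = {4,6}:  v_{4} + v_{6} = v_{5} — sig = (2;(1))
  P = {2,3}:  v_{2} + v_{3} = v_{5} + v_{6} — sig = (2;(1,1))
  P = {0,2}:  v_{0} + v_{2} = v_{5} + 2·v_{6} — sig = (2;(1,2))
  P = {0,4}:  v_{0} + v_{4} = 2·v_{6} — sig = (2;(2))
  P = {1,2}:  v_{1} + v_{2} = 2·v_{4} — sig = (2;(2))
  P = {2,6}:  v_{2} + v_{6} = 2·v_{5} — sig = (2;(2))
  P = {3,5}:  v_{3} + v_{5} = 2·v_{6} — sig = (2;(2))
  P = {0,5}:  v_{0} + v_{5} = 3·v_{6} — sig = (2;(3))

Sorted signature multiset PRS(X):
    (2;())
    (2;(1))
    (2;(1))
    (2;(1))
    (2;(1))
    (2;(1))
    (2;(1))
    (2;(1,1))
    (2;(1,2))
    (2;(2))
    (2;(2))
    (2;(2))
    (2;(2))
    (2;(3))


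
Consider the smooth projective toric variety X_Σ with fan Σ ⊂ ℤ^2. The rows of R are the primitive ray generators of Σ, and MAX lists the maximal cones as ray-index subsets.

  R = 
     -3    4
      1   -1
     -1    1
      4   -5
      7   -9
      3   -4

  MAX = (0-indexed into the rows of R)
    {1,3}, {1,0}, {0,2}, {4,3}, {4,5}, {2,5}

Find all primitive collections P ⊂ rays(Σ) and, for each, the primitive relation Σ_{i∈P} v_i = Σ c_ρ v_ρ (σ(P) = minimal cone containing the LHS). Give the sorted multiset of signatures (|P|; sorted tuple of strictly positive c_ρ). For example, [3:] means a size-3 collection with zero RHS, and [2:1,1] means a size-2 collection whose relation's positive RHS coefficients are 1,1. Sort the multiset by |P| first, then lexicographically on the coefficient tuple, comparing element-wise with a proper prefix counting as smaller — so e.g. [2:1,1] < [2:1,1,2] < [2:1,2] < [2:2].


The 9 primitive collections of Σ (r=6, n=2):

  {0,5}:  v_{0} + v_{5} = 0  ⇒ sig = [2:]
  {1,2}:  v_{1} + v_{2} = 0  ⇒ sig = [2:]
  {0,3}:  v_{0} + v_{3} = v_{1}  ⇒ sig = [2:1]
  {0,4}:  v_{0} + v_{4} = v_{3}  ⇒ sig = [2:1]
  {1,5}:  v_{1} + v_{5} = v_{3}  ⇒ sig = [2:1]
  {2,3}:  v_{2} + v_{3} = v_{5}  ⇒ sig = [2:1]
  {3,5}:  v_{3} + v_{5} = v_{4}  ⇒ sig = [2:1]
  {1,4}:  v_{1} + v_{4} = 2·v_{3}  ⇒ sig = [2:2]
  {2,4}:  v_{2} + v_{4} = 2·v_{5}  ⇒ sig = [2:2]

Signatures (|P|; sorted positive RHS coefficients), sorted:
[[2:], [2:], [2:1], [2:1], [2:1], [2:1], [2:1], [2:2], [2:2]]


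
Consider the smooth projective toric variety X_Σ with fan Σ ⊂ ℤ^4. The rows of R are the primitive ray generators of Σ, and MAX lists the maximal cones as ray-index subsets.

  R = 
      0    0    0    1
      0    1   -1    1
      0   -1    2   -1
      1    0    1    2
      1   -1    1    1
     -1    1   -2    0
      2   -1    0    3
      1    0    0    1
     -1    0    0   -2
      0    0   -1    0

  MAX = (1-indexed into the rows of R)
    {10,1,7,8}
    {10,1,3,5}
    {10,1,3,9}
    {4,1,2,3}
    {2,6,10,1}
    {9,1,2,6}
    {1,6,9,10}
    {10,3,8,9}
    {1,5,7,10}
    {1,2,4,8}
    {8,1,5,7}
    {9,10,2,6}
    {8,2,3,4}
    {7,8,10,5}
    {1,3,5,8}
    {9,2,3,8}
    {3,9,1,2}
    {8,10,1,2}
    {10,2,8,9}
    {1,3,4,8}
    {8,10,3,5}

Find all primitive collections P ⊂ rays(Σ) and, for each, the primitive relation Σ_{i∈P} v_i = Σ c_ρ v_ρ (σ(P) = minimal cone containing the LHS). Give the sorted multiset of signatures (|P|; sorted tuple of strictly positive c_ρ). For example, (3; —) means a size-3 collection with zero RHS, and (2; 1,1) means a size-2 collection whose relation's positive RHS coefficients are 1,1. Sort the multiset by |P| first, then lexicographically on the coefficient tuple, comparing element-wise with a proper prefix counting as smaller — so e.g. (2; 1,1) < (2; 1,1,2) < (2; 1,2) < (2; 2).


20 collections generate NE(X_Σ); each relation:

  P = {2,5}:  v_{2} + v_{5} = v_{1} + v_{8} — sig = (2; 1,1)
  P = {3,6}:  v_{3} + v_{6} = v_{1} + v_{9} — sig = (2; 1,1)
  P = {4,6}:  v_{4} + v_{6} = v_{1} + v_{2} — sig = (2; 1,1)
  P = {4,9}:  v_{4} + v_{9} = v_{2} + v_{3} — sig = (2; 1,1)
  P = {4,10}:  v_{4} + v_{10} = v_{1} + v_{8} — sig = (2; 1,1)
  P = {5,6}:  v_{5} + v_{6} = v_{1} + v_{10} — sig = (2; 1,1)
  P = {5,9}:  v_{5} + v_{9} = v_{3} + v_{10} — sig = (2; 1,1)
  P = {6,8}:  v_{6} + v_{8} = v_{2} + v_{10} — sig = (2; 1,1)
  P = {7,9}:  v_{7} + v_{9} = v_{5} + v_{10} — sig = (2; 1,1)
  P = {2,7}:  v_{2} + v_{7} = 2·v_{1} + 2·v_{8} + v_{10} — sig = (2; 1,2,2)
  P = {4,5}:  v_{4} + v_{5} = 2·v_{1} + v_{3} + 2·v_{8} — sig = (2; 1,2,2)
  P = {4,7}:  v_{4} + v_{7} = 2·v_{1} + v_{5} + 2·v_{8} — sig = (2; 1,2,2)
  P = {6,7}:  v_{6} + v_{7} = 2·v_{1} + v_{8} + 2·v_{10} — sig = (2; 1,2,2)
  P = {3,7}:  v_{3} + v_{7} = 2·v_{5} — sig = (2; 2)
  P = {1,8,9}:  v_{1} + v_{8} + v_{9} = 0 — sig = (3; —)
  P = {2,3,10}:  v_{2} + v_{3} + v_{10} = 0 — sig = (3; —)
  P = {1,2,3,8}:  v_{1} + v_{2} + v_{3} + v_{8} = v_{4} — sig = (4; 1)
  P = {1,2,9,10}:  v_{1} + v_{2} + v_{9} + v_{10} = v_{6} — sig = (4; 1)
  P = {1,3,8,10}:  v_{1} + v_{3} + v_{8} + v_{10} = v_{5} — sig = (4; 1)
  P = {1,5,8,10}:  v_{1} + v_{5} + v_{8} + v_{10} = v_{7} — sig = (4; 1)

Sorted signature multiset PRS(X):
    (2; 1,1)
    (2; 1,1)
    (2; 1,1)
    (2; 1,1)
    (2; 1,1)
    (2; 1,1)
    (2; 1,1)
    (2; 1,1)
    (2; 1,1)
    (2; 1,2,2)
    (2; 1,2,2)
    (2; 1,2,2)
    (2; 1,2,2)
    (2; 2)
    (3; —)
    (3; —)
    (4; 1)
    (4; 1)
    (4; 1)
    (4; 1)
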